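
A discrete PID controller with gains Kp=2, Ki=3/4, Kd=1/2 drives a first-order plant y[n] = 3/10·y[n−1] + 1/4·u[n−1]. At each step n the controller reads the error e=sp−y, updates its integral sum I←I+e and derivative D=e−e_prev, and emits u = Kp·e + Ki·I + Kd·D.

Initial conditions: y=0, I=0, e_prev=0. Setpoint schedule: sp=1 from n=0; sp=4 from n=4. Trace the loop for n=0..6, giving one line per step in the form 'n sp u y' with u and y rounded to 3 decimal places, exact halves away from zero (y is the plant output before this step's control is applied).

0 1 3.250 0.000
1 1 0.859 0.813
2 1 2.556 0.459
3 1 1.752 0.777
4 4 12.172 0.671
5 4 4.753 3.244
6 4 10.125 2.161

(exact arithmetic carried between steps; '≈' marks a value shown rounded to 6 d.p. or computed from one; I and e_prev carry over from the previous line; the table rounds u and y to 3 d.p., halves away from zero)
n=0: y=0, sp=1, e=sp−y=1; I=1, D=e−e_prev=1; u=2·1+3/4·1+1/2·1=3.25; next y=3/10·0+1/4·3.25=0.8125
n=1: y=0.8125, sp=1, e=sp−y=0.1875; I=1.1875, D=e−e_prev=-0.8125; u=2·0.1875+3/4·1.1875+1/2·(-0.8125)=0.859375; next y=3/10·0.8125+1/4·0.859375≈0.458594
n=2: y≈0.458594, sp=1, e=sp−y≈0.541406; I≈1.728906, D=e−e_prev≈0.353906; u=2·0.541406+3/4·1.728906+1/2·0.353906≈2.556445; next y=3/10·0.458594+1/4·2.556445≈0.776689
n=3: y≈0.776689, sp=1, e=sp−y≈0.223311; I≈1.952217, D=e−e_prev≈-0.318096; u=2·0.223311+3/4·1.952217+1/2·(-0.318096)≈1.751736; next y=3/10·0.776689+1/4·1.751736≈0.670941
n=4: y≈0.670941, sp=4, e=sp−y≈3.329059; I≈5.281276, D=e−e_prev≈3.105749; u=2·3.329059+3/4·5.281276+1/2·3.105749≈12.171950; next y=3/10·0.670941+1/4·12.171950≈3.244270
n=5: y≈3.244270, sp=4, e=sp−y≈0.755730; I≈6.037006, D=e−e_prev≈-2.573329; u=2·0.755730+3/4·6.037006+1/2·(-2.573329)≈4.752551; next y=3/10·3.244270+1/4·4.752551≈2.161419
n=6: y≈2.161419, sp=4, e=sp−y≈1.838581; I≈7.875588, D=e−e_prev≈1.082851; u=2·1.838581+3/4·7.875588+1/2·1.082851≈10.125279; next y=3/10·2.161419+1/4·10.125279≈3.179745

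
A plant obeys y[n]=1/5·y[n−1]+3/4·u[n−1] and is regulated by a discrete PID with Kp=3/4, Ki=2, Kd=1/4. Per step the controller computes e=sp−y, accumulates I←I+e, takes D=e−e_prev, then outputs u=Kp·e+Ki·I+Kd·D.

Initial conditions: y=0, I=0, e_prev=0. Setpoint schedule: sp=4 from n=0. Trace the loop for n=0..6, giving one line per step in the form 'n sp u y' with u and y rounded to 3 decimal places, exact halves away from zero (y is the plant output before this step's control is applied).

0 4 12.000 0.000
1 4 -8.000 9.000
2 4 23.850 -4.200
3 4 -26.793 17.048
4 4 53.622 -16.685
5 4 -74.134 36.879
6 4 128.810 -48.225

(exact arithmetic carried between steps; '≈' marks a value shown rounded to 6 d.p. or computed from one; I and e_prev carry over from the previous line; the table rounds u and y to 3 d.p., halves away from zero)
n=0: y=0, sp=4, e=sp−y=4; I=4, D=e−e_prev=4; u=3/4·4+2·4+1/4·4=12; next y=1/5·0+3/4·12=9
n=1: y=9, sp=4, e=sp−y=-5; I=-1, D=e−e_prev=-9; u=3/4·(-5)+2·(-1)+1/4·(-9)=-8; next y=1/5·9+3/4·(-8)=-4.2
n=2: y=-4.2, sp=4, e=sp−y=8.2; I=7.2, D=e−e_prev=13.2; u=3/4·8.2+2·7.2+1/4·13.2=23.85; next y=1/5·(-4.2)+3/4·23.85=17.0475
n=3: y=17.0475, sp=4, e=sp−y=-13.0475; I=-5.8475, D=e−e_prev=-21.2475; u=3/4·(-13.0475)+2·(-5.8475)+1/4·(-21.2475)=-26.7925; next y=1/5·17.0475+3/4·(-26.7925)=-16.684875
n=4: y=-16.684875, sp=4, e=sp−y=20.684875; I=14.837375, D=e−e_prev=33.732375; u=3/4·20.684875+2·14.837375+1/4·33.732375=53.6215; next y=1/5·(-16.684875)+3/4·53.6215=36.87915
n=5: y=36.87915, sp=4, e=sp−y=-32.87915; I=-18.041775, D=e−e_prev=-53.564025; u=3/4·(-32.87915)+2·(-18.041775)+1/4·(-53.564025)≈-74.133919; next y=1/5·36.87915+3/4·(-74.133919)≈-48.224609
n=6: y≈-48.224609, sp=4, e=sp−y≈52.224609; I≈34.182834, D=e−e_prev≈85.103759; u=3/4·52.224609+2·34.182834+1/4·85.103759≈128.810065; next y=1/5·(-48.224609)+3/4·128.810065≈86.962627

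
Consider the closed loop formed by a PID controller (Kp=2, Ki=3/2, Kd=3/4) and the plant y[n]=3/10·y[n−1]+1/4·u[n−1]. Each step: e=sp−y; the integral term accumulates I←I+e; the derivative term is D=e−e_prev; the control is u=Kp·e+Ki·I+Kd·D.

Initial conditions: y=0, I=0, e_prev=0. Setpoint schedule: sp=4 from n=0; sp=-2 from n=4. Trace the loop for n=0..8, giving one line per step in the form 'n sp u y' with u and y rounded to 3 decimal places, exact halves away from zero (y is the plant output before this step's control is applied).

0 4 17.000 0.000
1 4 1.938 4.250
2 4 15.335 1.759
3 4 5.769 4.362
4 -2 -11.476 2.751
5 -2 5.066 -2.044
6 -2 -9.927 0.653
7 -2 0.607 -2.286
8 -2 -8.614 -0.534

(exact arithmetic carried between steps; '≈' marks a value shown rounded to 6 d.p. or computed from one; I and e_prev carry over from the previous line; the table rounds u and y to 3 d.p., halves away from zero)
n=0: y=0, sp=4, e=sp−y=4; I=4, D=e−e_prev=4; u=2·4+3/2·4+3/4·4=17; next y=3/10·0+1/4·17=4.25
n=1: y=4.25, sp=4, e=sp−y=-0.25; I=3.75, D=e−e_prev=-4.25; u=2·(-0.25)+3/2·3.75+3/4·(-4.25)=1.9375; next y=3/10·4.25+1/4·1.9375=1.759375
n=2: y=1.759375, sp=4, e=sp−y=2.240625; I=5.990625, D=e−e_prev=2.490625; u=2·2.240625+3/2·5.990625+3/4·2.490625≈15.335156; next y=3/10·1.759375+1/4·15.335156≈4.361602
n=3: y≈4.361602, sp=4, e=sp−y≈-0.361602; I≈5.629023, D=e−e_prev≈-2.602227; u=2·(-0.361602)+3/2·5.629023+3/4·(-2.602227)≈5.768662; next y=3/10·4.361602+1/4·5.768662≈2.750646
n=4: y≈2.750646, sp=-2, e=sp−y≈-4.750646; I≈0.878377, D=e−e_prev≈-4.389044; u=2·(-4.750646)+3/2·0.878377+3/4·(-4.389044)≈-11.475509; next y=3/10·2.750646+1/4·(-11.475509)≈-2.043683
n=5: y≈-2.043683, sp=-2, e=sp−y≈0.043683; I≈0.922061, D=e−e_prev≈4.794329; u=2·0.043683+3/2·0.922061+3/4·4.794329≈5.066205; next y=3/10·(-2.043683)+1/4·5.066205≈0.653446
n=6: y≈0.653446, sp=-2, e=sp−y≈-2.653446; I≈-1.731385, D=e−e_prev≈-2.697130; u=2·(-2.653446)+3/2·(-1.731385)+3/4·(-2.697130)≈-9.926818; next y=3/10·0.653446+1/4·(-9.926818)≈-2.285671
n=7: y≈-2.285671, sp=-2, e=sp−y≈0.285671; I≈-1.445715, D=e−e_prev≈2.939117; u=2·0.285671+3/2·(-1.445715)+3/4·2.939117≈0.607107; next y=3/10·(-2.285671)+1/4·0.607107≈-0.533924
n=8: y≈-0.533924, sp=-2, e=sp−y≈-1.466076; I≈-2.911790, D=e−e_prev≈-1.751746; u=2·(-1.466076)+3/2·(-2.911790)+3/4·(-1.751746)≈-8.613646; next y=3/10·(-0.533924)+1/4·(-8.613646)≈-2.313589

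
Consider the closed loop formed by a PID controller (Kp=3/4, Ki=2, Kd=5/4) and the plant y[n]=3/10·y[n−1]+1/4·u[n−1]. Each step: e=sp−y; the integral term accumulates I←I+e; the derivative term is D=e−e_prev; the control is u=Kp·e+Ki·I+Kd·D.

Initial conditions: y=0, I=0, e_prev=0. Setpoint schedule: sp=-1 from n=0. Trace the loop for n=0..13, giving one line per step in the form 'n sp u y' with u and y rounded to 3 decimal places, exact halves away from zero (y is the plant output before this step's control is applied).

(exact arithmetic carried between steps; '≈' marks a value shown rounded to 6 d.p. or computed from one; I and e_prev carry over from the previous line; the table rounds u and y to 3 d.p., halves away from zero)
n=0: y=0, sp=-1, e=sp−y=-1; I=-1, D=e−e_prev=-1; u=3/4·(-1)+2·(-1)+5/4·(-1)=-4; next y=3/10·0+1/4·(-4)=-1
n=1: y=-1, sp=-1, e=sp−y=0; I=-1, D=e−e_prev=1; u=3/4·0+2·(-1)+5/4·1=-0.75; next y=3/10·(-1)+1/4·(-0.75)=-0.4875
n=2: y=-0.4875, sp=-1, e=sp−y=-0.5125; I=-1.5125, D=e−e_prev=-0.5125; u=3/4·(-0.5125)+2·(-1.5125)+5/4·(-0.5125)=-4.05; next y=3/10·(-0.4875)+1/4·(-4.05)=-1.15875
n=3: y=-1.15875, sp=-1, e=sp−y=0.15875; I=-1.35375, D=e−e_prev=0.67125; u=3/4·0.15875+2·(-1.35375)+5/4·0.67125=-1.749375; next y=3/10·(-1.15875)+1/4·(-1.749375)≈-0.784969
n=4: y≈-0.784969, sp=-1, e=sp−y≈-0.215031; I≈-1.568781, D=e−e_prev≈-0.373781; u=3/4·(-0.215031)+2·(-1.568781)+5/4·(-0.373781)≈-3.766063; next y=3/10·(-0.784969)+1/4·(-3.766063)≈-1.177006
n=5: y≈-1.177006, sp=-1, e=sp−y≈0.177006; I≈-1.391775, D=e−e_prev≈0.392038; u=3/4·0.177006+2·(-1.391775)+5/4·0.392038≈-2.160748; next y=3/10·(-1.177006)+1/4·(-2.160748)≈-0.893289
n=6: y≈-0.893289, sp=-1, e=sp−y≈-0.106711; I≈-1.498486, D=e−e_prev≈-0.283717; u=3/4·(-0.106711)+2·(-1.498486)+5/4·(-0.283717)≈-3.431652; next y=3/10·(-0.893289)+1/4·(-3.431652)≈-1.125900
n=7: y≈-1.125900, sp=-1, e=sp−y≈0.125900; I≈-1.372586, D=e−e_prev≈0.232611; u=3/4·0.125900+2·(-1.372586)+5/4·0.232611≈-2.359985; next y=3/10·(-1.125900)+1/4·(-2.359985)≈-0.927766
n=8: y≈-0.927766, sp=-1, e=sp−y≈-0.072234; I≈-1.444820, D=e−e_prev≈-0.198134; u=3/4·(-0.072234)+2·(-1.444820)+5/4·(-0.198134)≈-3.191483; next y=3/10·(-0.927766)+1/4·(-3.191483)≈-1.076201
n=9: y≈-1.076201, sp=-1, e=sp−y≈0.076201; I≈-1.368620, D=e−e_prev≈0.148435; u=3/4·0.076201+2·(-1.368620)+5/4·0.148435≈-2.494546; next y=3/10·(-1.076201)+1/4·(-2.494546)≈-0.946497
n=10: y≈-0.946497, sp=-1, e=sp−y≈-0.053503; I≈-1.422123, D=e−e_prev≈-0.129704; u=3/4·(-0.053503)+2·(-1.422123)+5/4·(-0.129704)≈-3.046504; next y=3/10·(-0.946497)+1/4·(-3.046504)≈-1.045575
n=11: y≈-1.045575, sp=-1, e=sp−y≈0.045575; I≈-1.376548, D=e−e_prev≈0.099078; u=3/4·0.045575+2·(-1.376548)+5/4·0.099078≈-2.595067; next y=3/10·(-1.045575)+1/4·(-2.595067)≈-0.962439
n=12: y≈-0.962439, sp=-1, e=sp−y≈-0.037561; I≈-1.414109, D=e−e_prev≈-0.083136; u=3/4·(-0.037561)+2·(-1.414109)+5/4·(-0.083136)≈-2.960308; next y=3/10·(-0.962439)+1/4·(-2.960308)≈-1.028809
n=13: y≈-1.028809, sp=-1, e=sp−y≈0.028809; I≈-1.385300, D=e−e_prev≈0.066369; u=3/4·0.028809+2·(-1.385300)+5/4·0.066369≈-2.666032; next y=3/10·(-1.028809)+1/4·(-2.666032)≈-0.975151

0 -1 -4.000 0.000
1 -1 -0.750 -1.000
2 -1 -4.050 -0.488
3 -1 -1.749 -1.159
4 -1 -3.766 -0.785
5 -1 -2.161 -1.177
6 -1 -3.432 -0.893
7 -1 -2.360 -1.126
8 -1 -3.191 -0.928
9 -1 -2.495 -1.076
10 -1 -3.047 -0.946
11 -1 -2.595 -1.046
12 -1 -2.960 -0.962
13 -1 -2.666 -1.029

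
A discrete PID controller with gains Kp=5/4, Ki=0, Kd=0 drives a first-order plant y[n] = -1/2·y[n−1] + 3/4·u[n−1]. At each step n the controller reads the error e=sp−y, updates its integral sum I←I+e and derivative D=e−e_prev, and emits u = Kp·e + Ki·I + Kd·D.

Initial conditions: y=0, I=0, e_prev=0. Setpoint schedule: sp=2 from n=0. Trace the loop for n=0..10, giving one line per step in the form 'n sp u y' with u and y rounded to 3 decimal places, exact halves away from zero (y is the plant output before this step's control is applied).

(exact arithmetic carried between steps; '≈' marks a value shown rounded to 6 d.p. or computed from one; I and e_prev carry over from the previous line; the table rounds u and y to 3 d.p., halves away from zero)
n=0: y=0, sp=2, e=sp−y=2; I=2, D=e−e_prev=2; u=5/4·2+0·2+0·2=2.5; next y=-1/2·0+3/4·2.5=1.875
n=1: y=1.875, sp=2, e=sp−y=0.125; I=2.125, D=e−e_prev=-1.875; u=5/4·0.125+0·2.125+0·(-1.875)=0.15625; next y=-1/2·1.875+3/4·0.15625≈-0.820313
n=2: y≈-0.820313, sp=2, e=sp−y≈2.820313; I≈4.945313, D=e−e_prev≈2.695313; u=5/4·2.820313+0·4.945313+0·2.695313≈3.525391; next y=-1/2·(-0.820313)+3/4·3.525391≈3.054199
n=3: y≈3.054199, sp=2, e=sp−y≈-1.054199; I≈3.891113, D=e−e_prev≈-3.874512; u=5/4·(-1.054199)+0·3.891113+0·(-3.874512)≈-1.317749; next y=-1/2·3.054199+3/4·(-1.317749)≈-2.515411
n=4: y≈-2.515411, sp=2, e=sp−y≈4.515411; I≈8.406525, D=e−e_prev≈5.569611; u=5/4·4.515411+0·8.406525+0·5.569611≈5.644264; next y=-1/2·(-2.515411)+3/4·5.644264≈5.490904
n=5: y≈5.490904, sp=2, e=sp−y≈-3.490904; I≈4.915621, D=e−e_prev≈-8.006315; u=5/4·(-3.490904)+0·4.915621+0·(-8.006315)≈-4.363630; next y=-1/2·5.490904+3/4·(-4.363630)≈-6.018174
n=6: y≈-6.018174, sp=2, e=sp−y≈8.018174; I≈12.933795, D=e−e_prev≈11.509078; u=5/4·8.018174+0·12.933795+0·11.509078≈10.022718; next y=-1/2·(-6.018174)+3/4·10.022718≈10.526126
n=7: y≈10.526126, sp=2, e=sp−y≈-8.526126; I≈4.407670, D=e−e_prev≈-16.544300; u=5/4·(-8.526126)+0·4.407670+0·(-16.544300)≈-10.657657; next y=-1/2·10.526126+3/4·(-10.657657)≈-13.256305
n=8: y≈-13.256305, sp=2, e=sp−y≈15.256305; I≈19.663975, D=e−e_prev≈23.782431; u=5/4·15.256305+0·19.663975+0·23.782431≈19.070382; next y=-1/2·(-13.256305)+3/4·19.070382≈20.930939
n=9: y≈20.930939, sp=2, e=sp−y≈-18.930939; I≈0.733036, D=e−e_prev≈-34.187245; u=5/4·(-18.930939)+0·0.733036+0·(-34.187245)≈-23.663674; next y=-1/2·20.930939+3/4·(-23.663674)≈-28.213225
n=10: y≈-28.213225, sp=2, e=sp−y≈30.213225; I≈30.946261, D=e−e_prev≈49.144164; u=5/4·30.213225+0·30.946261+0·49.144164≈37.766531; next y=-1/2·(-28.213225)+3/4·37.766531≈42.431511

0 2 2.500 0.000
1 2 0.156 1.875
2 2 3.525 -0.820
3 2 -1.318 3.054
4 2 5.644 -2.515
5 2 -4.364 5.491
6 2 10.023 -6.018
7 2 -10.658 10.526
8 2 19.070 -13.256
9 2 -23.664 20.931
10 2 37.767 -28.213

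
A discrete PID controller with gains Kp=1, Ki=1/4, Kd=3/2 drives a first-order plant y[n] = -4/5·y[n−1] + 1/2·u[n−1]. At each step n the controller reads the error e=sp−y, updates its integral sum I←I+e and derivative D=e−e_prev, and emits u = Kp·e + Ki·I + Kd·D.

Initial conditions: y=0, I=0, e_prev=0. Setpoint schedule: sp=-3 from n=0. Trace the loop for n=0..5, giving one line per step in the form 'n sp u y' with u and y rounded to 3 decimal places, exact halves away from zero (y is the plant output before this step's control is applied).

(exact arithmetic carried between steps; '≈' marks a value shown rounded to 6 d.p. or computed from one; I and e_prev carry over from the previous line; the table rounds u and y to 3 d.p., halves away from zero)
n=0: y=0, sp=-3, e=sp−y=-3; I=-3, D=e−e_prev=-3; u=1·(-3)+1/4·(-3)+3/2·(-3)=-8.25; next y=-4/5·0+1/2·(-8.25)=-4.125
n=1: y=-4.125, sp=-3, e=sp−y=1.125; I=-1.875, D=e−e_prev=4.125; u=1·1.125+1/4·(-1.875)+3/2·4.125=6.84375; next y=-4/5·(-4.125)+1/2·6.84375=6.721875
n=2: y=6.721875, sp=-3, e=sp−y=-9.721875; I=-11.596875, D=e−e_prev=-10.846875; u=1·(-9.721875)+1/4·(-11.596875)+3/2·(-10.846875)≈-28.891406; next y=-4/5·6.721875+1/2·(-28.891406)≈-19.823203
n=3: y≈-19.823203, sp=-3, e=sp−y≈16.823203; I≈5.226328, D=e−e_prev≈26.545078; u=1·16.823203+1/4·5.226328+3/2·26.545078≈57.947402; next y=-4/5·(-19.823203)+1/2·57.947402≈44.832264
n=4: y≈44.832264, sp=-3, e=sp−y≈-47.832264; I≈-42.605936, D=e−e_prev≈-64.655467; u=1·(-47.832264)+1/4·(-42.605936)+3/2·(-64.655467)≈-155.466948; next y=-4/5·44.832264+1/2·(-155.466948)≈-113.599285
n=5: y≈-113.599285, sp=-3, e=sp−y≈110.599285; I≈67.993349, D=e−e_prev≈158.431548; u=1·110.599285+1/4·67.993349+3/2·158.431548≈365.244945; next y=-4/5·(-113.599285)+1/2·365.244945≈273.501900

0 -3 -8.250 0.000
1 -3 6.844 -4.125
2 -3 -28.891 6.722
3 -3 57.947 -19.823
4 -3 -155.467 44.832
5 -3 365.245 -113.599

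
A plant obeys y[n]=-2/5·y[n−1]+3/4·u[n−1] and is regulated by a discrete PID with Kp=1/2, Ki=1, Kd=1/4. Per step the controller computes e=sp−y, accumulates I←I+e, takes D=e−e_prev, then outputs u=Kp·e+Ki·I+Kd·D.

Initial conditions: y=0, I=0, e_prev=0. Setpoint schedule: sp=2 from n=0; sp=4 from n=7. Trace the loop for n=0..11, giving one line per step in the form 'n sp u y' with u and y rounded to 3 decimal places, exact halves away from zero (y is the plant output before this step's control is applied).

(exact arithmetic carried between steps; '≈' marks a value shown rounded to 6 d.p. or computed from one; I and e_prev carry over from the previous line; the table rounds u and y to 3 d.p., halves away from zero)
n=0: y=0, sp=2, e=sp−y=2; I=2, D=e−e_prev=2; u=1/2·2+1·2+1/4·2=3.5; next y=-2/5·0+3/4·3.5=2.625
n=1: y=2.625, sp=2, e=sp−y=-0.625; I=1.375, D=e−e_prev=-2.625; u=1/2·(-0.625)+1·1.375+1/4·(-2.625)=0.40625; next y=-2/5·2.625+3/4·0.40625≈-0.745313
n=2: y≈-0.745313, sp=2, e=sp−y≈2.745313; I≈4.120313, D=e−e_prev≈3.370313; u=1/2·2.745313+1·4.120313+1/4·3.370313≈6.335547; next y=-2/5·(-0.745313)+3/4·6.335547≈5.049785
n=3: y≈5.049785, sp=2, e=sp−y≈-3.049785; I≈1.070527, D=e−e_prev≈-5.795098; u=1/2·(-3.049785)+1·1.070527+1/4·(-5.795098)≈-1.903140; next y=-2/5·5.049785+3/4·(-1.903140)≈-3.447269
n=4: y≈-3.447269, sp=2, e=sp−y≈5.447269; I≈6.517796, D=e−e_prev≈8.497054; u=1/2·5.447269+1·6.517796+1/4·8.497054≈11.365694; next y=-2/5·(-3.447269)+3/4·11.365694≈9.903178
n=5: y≈9.903178, sp=2, e=sp−y≈-7.903178; I≈-1.385382, D=e−e_prev≈-13.350447; u=1/2·(-7.903178)+1·(-1.385382)+1/4·(-13.350447)≈-8.674583; next y=-2/5·9.903178+3/4·(-8.674583)≈-10.467208
n=6: y≈-10.467208, sp=2, e=sp−y≈12.467208; I≈11.081826, D=e−e_prev≈20.370386; u=1/2·12.467208+1·11.081826+1/4·20.370386≈22.408027; next y=-2/5·(-10.467208)+3/4·22.408027≈20.992903
n=7: y≈20.992903, sp=4, e=sp−y≈-16.992903; I≈-5.911077, D=e−e_prev≈-29.460112; u=1/2·(-16.992903)+1·(-5.911077)+1/4·(-29.460112)≈-21.772557; next y=-2/5·20.992903+3/4·(-21.772557)≈-24.726579
n=8: y≈-24.726579, sp=4, e=sp−y≈28.726579; I≈22.815502, D=e−e_prev≈45.719483; u=1/2·28.726579+1·22.815502+1/4·45.719483≈48.608662; next y=-2/5·(-24.726579)+3/4·48.608662≈46.347128
n=9: y≈46.347128, sp=4, e=sp−y≈-42.347128; I≈-19.531626, D=e−e_prev≈-71.073707; u=1/2·(-42.347128)+1·(-19.531626)+1/4·(-71.073707)≈-58.473617; next y=-2/5·46.347128+3/4·(-58.473617)≈-62.394064
n=10: y≈-62.394064, sp=4, e=sp−y≈66.394064; I≈46.862438, D=e−e_prev≈108.741192; u=1/2·66.394064+1·46.862438+1/4·108.741192≈107.244768; next y=-2/5·(-62.394064)+3/4·107.244768≈105.391202
n=11: y≈105.391202, sp=4, e=sp−y≈-101.391202; I≈-54.528764, D=e−e_prev≈-167.785266; u=1/2·(-101.391202)+1·(-54.528764)+1/4·(-167.785266)≈-147.170681; next y=-2/5·105.391202+3/4·(-147.170681)≈-152.534491

0 2 3.500 0.000
1 2 0.406 2.625
2 2 6.336 -0.745
3 2 -1.903 5.050
4 2 11.366 -3.447
5 2 -8.675 9.903
6 2 22.408 -10.467
7 4 -21.773 20.993
8 4 48.609 -24.727
9 4 -58.474 46.347
10 4 107.245 -62.394
11 4 -147.171 105.391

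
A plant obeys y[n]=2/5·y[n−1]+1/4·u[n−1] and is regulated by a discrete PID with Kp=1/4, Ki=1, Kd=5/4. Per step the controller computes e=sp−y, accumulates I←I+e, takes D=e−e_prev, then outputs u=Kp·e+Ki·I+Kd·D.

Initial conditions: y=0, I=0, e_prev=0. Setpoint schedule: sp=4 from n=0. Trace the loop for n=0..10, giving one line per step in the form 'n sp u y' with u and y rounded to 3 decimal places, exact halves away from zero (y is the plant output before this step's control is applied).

(exact arithmetic carried between steps; '≈' marks a value shown rounded to 6 d.p. or computed from one; I and e_prev carry over from the previous line; the table rounds u and y to 3 d.p., halves away from zero)
n=0: y=0, sp=4, e=sp−y=4; I=4, D=e−e_prev=4; u=1/4·4+1·4+5/4·4=10; next y=2/5·0+1/4·10=2.5
n=1: y=2.5, sp=4, e=sp−y=1.5; I=5.5, D=e−e_prev=-2.5; u=1/4·1.5+1·5.5+5/4·(-2.5)=2.75; next y=2/5·2.5+1/4·2.75=1.6875
n=2: y=1.6875, sp=4, e=sp−y=2.3125; I=7.8125, D=e−e_prev=0.8125; u=1/4·2.3125+1·7.8125+5/4·0.8125=9.40625; next y=2/5·1.6875+1/4·9.40625≈3.026563
n=3: y≈3.026563, sp=4, e=sp−y≈0.973438; I≈8.785938, D=e−e_prev≈-1.339063; u=1/4·0.973438+1·8.785938+5/4·(-1.339063)≈7.355469; next y=2/5·3.026563+1/4·7.355469≈3.049492
n=4: y≈3.049492, sp=4, e=sp−y≈0.950508; I≈9.736445, D=e−e_prev≈-0.022930; u=1/4·0.950508+1·9.736445+5/4·(-0.022930)≈9.945410; next y=2/5·3.049492+1/4·9.945410≈3.706149
n=5: y≈3.706149, sp=4, e=sp−y≈0.293851; I≈10.030296, D=e−e_prev≈-0.656657; u=1/4·0.293851+1·10.030296+5/4·(-0.656657)≈9.282937; next y=2/5·3.706149+1/4·9.282937≈3.803194
n=6: y≈3.803194, sp=4, e=sp−y≈0.196806; I≈10.227102, D=e−e_prev≈-0.097045; u=1/4·0.196806+1·10.227102+5/4·(-0.097045)≈10.154998; next y=2/5·3.803194+1/4·10.154998≈4.060027
n=7: y≈4.060027, sp=4, e=sp−y≈-0.060027; I≈10.167075, D=e−e_prev≈-0.256833; u=1/4·(-0.060027)+1·10.167075+5/4·(-0.256833)≈9.831027; next y=2/5·4.060027+1/4·9.831027≈4.081768
n=8: y≈4.081768, sp=4, e=sp−y≈-0.081768; I≈10.085307, D=e−e_prev≈-0.021741; u=1/4·(-0.081768)+1·10.085307+5/4·(-0.021741)≈10.037690; next y=2/5·4.081768+1/4·10.037690≈4.142129
n=9: y≈4.142129, sp=4, e=sp−y≈-0.142129; I≈9.943178, D=e−e_prev≈-0.060362; u=1/4·(-0.142129)+1·9.943178+5/4·(-0.060362)≈9.832193; next y=2/5·4.142129+1/4·9.832193≈4.114900
n=10: y≈4.114900, sp=4, e=sp−y≈-0.114900; I≈9.828278, D=e−e_prev≈0.027229; u=1/4·(-0.114900)+1·9.828278+5/4·0.027229≈9.833590; next y=2/5·4.114900+1/4·9.833590≈4.104357

0 4 10.000 0.000
1 4 2.750 2.500
2 4 9.406 1.688
3 4 7.355 3.027
4 4 9.945 3.049
5 4 9.283 3.706
6 4 10.155 3.803
7 4 9.831 4.060
8 4 10.038 4.082
9 4 9.832 4.142
10 4 9.834 4.115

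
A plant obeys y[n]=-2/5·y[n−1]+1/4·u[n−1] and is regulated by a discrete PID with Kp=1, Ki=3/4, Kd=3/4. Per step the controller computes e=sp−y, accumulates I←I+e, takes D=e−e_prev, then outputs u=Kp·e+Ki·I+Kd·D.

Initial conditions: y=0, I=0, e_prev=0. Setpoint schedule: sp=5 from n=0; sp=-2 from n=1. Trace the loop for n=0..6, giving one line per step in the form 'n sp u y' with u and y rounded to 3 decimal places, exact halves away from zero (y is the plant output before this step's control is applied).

0 5 12.500 0.000
1 -2 -12.813 3.125
2 -2 9.883 -4.453
3 -2 -15.724 4.252
4 -2 10.825 -5.632
5 -2 -20.340 4.959
6 -2 12.453 -7.069

(exact arithmetic carried between steps; '≈' marks a value shown rounded to 6 d.p. or computed from one; I and e_prev carry over from the previous line; the table rounds u and y to 3 d.p., halves away from zero)
n=0: y=0, sp=5, e=sp−y=5; I=5, D=e−e_prev=5; u=1·5+3/4·5+3/4·5=12.5; next y=-2/5·0+1/4·12.5=3.125
n=1: y=3.125, sp=-2, e=sp−y=-5.125; I=-0.125, D=e−e_prev=-10.125; u=1·(-5.125)+3/4·(-0.125)+3/4·(-10.125)=-12.8125; next y=-2/5·3.125+1/4·(-12.8125)=-4.453125
n=2: y=-4.453125, sp=-2, e=sp−y=2.453125; I=2.328125, D=e−e_prev=7.578125; u=1·2.453125+3/4·2.328125+3/4·7.578125≈9.882813; next y=-2/5·(-4.453125)+1/4·9.882813≈4.251953
n=3: y≈4.251953, sp=-2, e=sp−y≈-6.251953; I≈-3.923828, D=e−e_prev≈-8.705078; u=1·(-6.251953)+3/4·(-3.923828)+3/4·(-8.705078)≈-15.723633; next y=-2/5·4.251953+1/4·(-15.723633)≈-5.631689
n=4: y≈-5.631689, sp=-2, e=sp−y≈3.631689; I≈-0.292139, D=e−e_prev≈9.883643; u=1·3.631689+3/4·(-0.292139)+3/4·9.883643≈10.825317; next y=-2/5·(-5.631689)+1/4·10.825317≈4.959005
n=5: y≈4.959005, sp=-2, e=sp−y≈-6.959005; I≈-7.251144, D=e−e_prev≈-10.590695; u=1·(-6.959005)+3/4·(-7.251144)+3/4·(-10.590695)≈-20.340384; next y=-2/5·4.959005+1/4·(-20.340384)≈-7.068698
n=6: y≈-7.068698, sp=-2, e=sp−y≈5.068698; I≈-2.182446, D=e−e_prev≈12.027703; u=1·5.068698+3/4·(-2.182446)+3/4·12.027703≈12.452641; next y=-2/5·(-7.068698)+1/4·12.452641≈5.940639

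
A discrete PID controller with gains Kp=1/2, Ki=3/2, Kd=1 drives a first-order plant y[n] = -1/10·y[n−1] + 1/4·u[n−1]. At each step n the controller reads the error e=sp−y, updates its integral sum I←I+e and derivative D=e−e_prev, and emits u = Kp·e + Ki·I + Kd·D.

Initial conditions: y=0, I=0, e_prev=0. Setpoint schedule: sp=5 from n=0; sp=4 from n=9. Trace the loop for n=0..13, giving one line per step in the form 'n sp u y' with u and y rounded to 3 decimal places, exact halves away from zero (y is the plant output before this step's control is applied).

0 5 15.000 0.000
1 5 6.250 3.750
2 5 19.563 1.188
3 5 11.966 4.772
4 5 22.665 2.514
5 5 15.434 5.415
6 5 24.006 3.317
7 5 17.374 5.670
8 5 24.402 3.777
9 4 15.505 5.723
10 4 23.124 3.304
11 4 15.309 5.450
12 4 21.785 3.282
13 4 15.186 5.118

(exact arithmetic carried between steps; '≈' marks a value shown rounded to 6 d.p. or computed from one; I and e_prev carry over from the previous line; the table rounds u and y to 3 d.p., halves away from zero)
n=0: y=0, sp=5, e=sp−y=5; I=5, D=e−e_prev=5; u=1/2·5+3/2·5+1·5=15; next y=-1/10·0+1/4·15=3.75
n=1: y=3.75, sp=5, e=sp−y=1.25; I=6.25, D=e−e_prev=-3.75; u=1/2·1.25+3/2·6.25+1·(-3.75)=6.25; next y=-1/10·3.75+1/4·6.25=1.1875
n=2: y=1.1875, sp=5, e=sp−y=3.8125; I=10.0625, D=e−e_prev=2.5625; u=1/2·3.8125+3/2·10.0625+1·2.5625=19.5625; next y=-1/10·1.1875+1/4·19.5625=4.771875
n=3: y=4.771875, sp=5, e=sp−y=0.228125; I=10.290625, D=e−e_prev=-3.584375; u=1/2·0.228125+3/2·10.290625+1·(-3.584375)=11.965625; next y=-1/10·4.771875+1/4·11.965625≈2.514219
n=4: y≈2.514219, sp=5, e=sp−y≈2.485781; I≈12.776406, D=e−e_prev≈2.257656; u=1/2·2.485781+3/2·12.776406+1·2.257656≈22.665156; next y=-1/10·2.514219+1/4·22.665156≈5.414867
n=5: y≈5.414867, sp=5, e=sp−y≈-0.414867; I≈12.361539, D=e−e_prev≈-2.900648; u=1/2·(-0.414867)+3/2·12.361539+1·(-2.900648)≈15.434227; next y=-1/10·5.414867+1/4·15.434227≈3.317070
n=6: y≈3.317070, sp=5, e=sp−y≈1.682930; I≈14.044469, D=e−e_prev≈2.097797; u=1/2·1.682930+3/2·14.044469+1·2.097797≈24.005966; next y=-1/10·3.317070+1/4·24.005966≈5.669785
n=7: y≈5.669785, sp=5, e=sp−y≈-0.669785; I≈13.374685, D=e−e_prev≈-2.352715; u=1/2·(-0.669785)+3/2·13.374685+1·(-2.352715)≈17.374420; next y=-1/10·5.669785+1/4·17.374420≈3.776627
n=8: y≈3.776627, sp=5, e=sp−y≈1.223373; I≈14.598058, D=e−e_prev≈1.893158; u=1/2·1.223373+3/2·14.598058+1·1.893158≈24.401932; next y=-1/10·3.776627+1/4·24.401932≈5.722820
n=9: y≈5.722820, sp=4, e=sp−y≈-1.722820; I≈12.875238, D=e−e_prev≈-2.946194; u=1/2·(-1.722820)+3/2·12.875238+1·(-2.946194)≈15.505253; next y=-1/10·5.722820+1/4·15.505253≈3.304031
n=10: y≈3.304031, sp=4, e=sp−y≈0.695969; I≈13.571207, D=e−e_prev≈2.418789; u=1/2·0.695969+3/2·13.571207+1·2.418789≈23.123583; next y=-1/10·3.304031+1/4·23.123583≈5.450493
n=11: y≈5.450493, sp=4, e=sp−y≈-1.450493; I≈12.120714, D=e−e_prev≈-2.146462; u=1/2·(-1.450493)+3/2·12.120714+1·(-2.146462)≈15.309363; next y=-1/10·5.450493+1/4·15.309363≈3.282291
n=12: y≈3.282291, sp=4, e=sp−y≈0.717709; I≈12.838422, D=e−e_prev≈2.168201; u=1/2·0.717709+3/2·12.838422+1·2.168201≈21.784689; next y=-1/10·3.282291+1/4·21.784689≈5.117943
n=13: y≈5.117943, sp=4, e=sp−y≈-1.117943; I≈11.720479, D=e−e_prev≈-1.835652; u=1/2·(-1.117943)+3/2·11.720479+1·(-1.835652)≈15.186096; next y=-1/10·5.117943+1/4·15.186096≈3.284730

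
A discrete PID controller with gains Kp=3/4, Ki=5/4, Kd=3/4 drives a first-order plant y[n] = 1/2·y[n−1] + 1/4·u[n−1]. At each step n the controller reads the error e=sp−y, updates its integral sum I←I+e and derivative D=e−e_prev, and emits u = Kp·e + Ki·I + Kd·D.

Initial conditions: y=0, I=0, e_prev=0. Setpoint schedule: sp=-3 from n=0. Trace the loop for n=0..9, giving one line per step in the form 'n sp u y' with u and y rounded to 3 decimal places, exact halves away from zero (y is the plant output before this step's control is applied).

0 -3 -8.250 0.000
1 -3 -4.078 -2.063
2 -3 -6.829 -2.051
3 -3 -6.132 -2.733
4 -3 -6.519 -2.899
5 -3 -6.275 -3.079
6 -3 -6.231 -3.108
7 -3 -6.107 -3.112
8 -3 -6.050 -3.083
9 -3 -6.004 -3.054

(exact arithmetic carried between steps; '≈' marks a value shown rounded to 6 d.p. or computed from one; I and e_prev carry over from the previous line; the table rounds u and y to 3 d.p., halves away from zero)
n=0: y=0, sp=-3, e=sp−y=-3; I=-3, D=e−e_prev=-3; u=3/4·(-3)+5/4·(-3)+3/4·(-3)=-8.25; next y=1/2·0+1/4·(-8.25)=-2.0625
n=1: y=-2.0625, sp=-3, e=sp−y=-0.9375; I=-3.9375, D=e−e_prev=2.0625; u=3/4·(-0.9375)+5/4·(-3.9375)+3/4·2.0625=-4.078125; next y=1/2·(-2.0625)+1/4·(-4.078125)≈-2.050781
n=2: y≈-2.050781, sp=-3, e=sp−y≈-0.949219; I≈-4.886719, D=e−e_prev≈-0.011719; u=3/4·(-0.949219)+5/4·(-4.886719)+3/4·(-0.011719)≈-6.829102; next y=1/2·(-2.050781)+1/4·(-6.829102)≈-2.732666
n=3: y≈-2.732666, sp=-3, e=sp−y≈-0.267334; I≈-5.154053, D=e−e_prev≈0.681885; u=3/4·(-0.267334)+5/4·(-5.154053)+3/4·0.681885≈-6.131653; next y=1/2·(-2.732666)+1/4·(-6.131653)≈-2.899246
n=4: y≈-2.899246, sp=-3, e=sp−y≈-0.100754; I≈-5.254807, D=e−e_prev≈0.166580; u=3/4·(-0.100754)+5/4·(-5.254807)+3/4·0.166580≈-6.519138; next y=1/2·(-2.899246)+1/4·(-6.519138)≈-3.079408
n=5: y≈-3.079408, sp=-3, e=sp−y≈0.079408; I≈-5.175399, D=e−e_prev≈0.180161; u=3/4·0.079408+5/4·(-5.175399)+3/4·0.180161≈-6.274572; next y=1/2·(-3.079408)+1/4·(-6.274572)≈-3.108347
n=6: y≈-3.108347, sp=-3, e=sp−y≈0.108347; I≈-5.067052, D=e−e_prev≈0.028939; u=3/4·0.108347+5/4·(-5.067052)+3/4·0.028939≈-6.230851; next y=1/2·(-3.108347)+1/4·(-6.230851)≈-3.111886
n=7: y≈-3.111886, sp=-3, e=sp−y≈0.111886; I≈-4.955166, D=e−e_prev≈0.003539; u=3/4·0.111886+5/4·(-4.955166)+3/4·0.003539≈-6.107388; next y=1/2·(-3.111886)+1/4·(-6.107388)≈-3.082790
n=8: y≈-3.082790, sp=-3, e=sp−y≈0.082790; I≈-4.872376, D=e−e_prev≈-0.029096; u=3/4·0.082790+5/4·(-4.872376)+3/4·(-0.029096)≈-6.050199; next y=1/2·(-3.082790)+1/4·(-6.050199)≈-3.053945
n=9: y≈-3.053945, sp=-3, e=sp−y≈0.053945; I≈-4.818431, D=e−e_prev≈-0.028845; u=3/4·0.053945+5/4·(-4.818431)+3/4·(-0.028845)≈-6.004214; next y=1/2·(-3.053945)+1/4·(-6.004214)≈-3.028026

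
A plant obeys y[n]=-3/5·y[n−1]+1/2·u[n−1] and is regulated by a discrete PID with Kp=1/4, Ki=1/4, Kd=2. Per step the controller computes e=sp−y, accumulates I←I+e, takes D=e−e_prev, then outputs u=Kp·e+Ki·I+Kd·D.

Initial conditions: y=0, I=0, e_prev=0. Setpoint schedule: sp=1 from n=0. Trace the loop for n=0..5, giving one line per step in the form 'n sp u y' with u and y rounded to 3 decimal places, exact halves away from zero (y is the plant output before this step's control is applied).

0 1 2.500 0.000
1 1 -2.375 1.250
2 1 8.031 -1.938
3 1 -15.398 5.178
4 1 37.749 -10.806
5 1 -81.678 25.358

(exact arithmetic carried between steps; '≈' marks a value shown rounded to 6 d.p. or computed from one; I and e_prev carry over from the previous line; the table rounds u and y to 3 d.p., halves away from zero)
n=0: y=0, sp=1, e=sp−y=1; I=1, D=e−e_prev=1; u=1/4·1+1/4·1+2·1=2.5; next y=-3/5·0+1/2·2.5=1.25
n=1: y=1.25, sp=1, e=sp−y=-0.25; I=0.75, D=e−e_prev=-1.25; u=1/4·(-0.25)+1/4·0.75+2·(-1.25)=-2.375; next y=-3/5·1.25+1/2·(-2.375)=-1.9375
n=2: y=-1.9375, sp=1, e=sp−y=2.9375; I=3.6875, D=e−e_prev=3.1875; u=1/4·2.9375+1/4·3.6875+2·3.1875=8.03125; next y=-3/5·(-1.9375)+1/2·8.03125=5.178125
n=3: y=5.178125, sp=1, e=sp−y=-4.178125; I=-0.490625, D=e−e_prev=-7.115625; u=1/4·(-4.178125)+1/4·(-0.490625)+2·(-7.115625)≈-15.398438; next y=-3/5·5.178125+1/2·(-15.398438)≈-10.806094
n=4: y≈-10.806094, sp=1, e=sp−y≈11.806094; I≈11.315469, D=e−e_prev≈15.984219; u=1/4·11.806094+1/4·11.315469+2·15.984219≈37.748828; next y=-3/5·(-10.806094)+1/2·37.748828≈25.358070
n=5: y≈25.358070, sp=1, e=sp−y≈-24.358070; I≈-13.042602, D=e−e_prev≈-36.164164; u=1/4·(-24.358070)+1/4·(-13.042602)+2·(-36.164164)≈-81.678496; next y=-3/5·25.358070+1/2·(-81.678496)≈-56.054090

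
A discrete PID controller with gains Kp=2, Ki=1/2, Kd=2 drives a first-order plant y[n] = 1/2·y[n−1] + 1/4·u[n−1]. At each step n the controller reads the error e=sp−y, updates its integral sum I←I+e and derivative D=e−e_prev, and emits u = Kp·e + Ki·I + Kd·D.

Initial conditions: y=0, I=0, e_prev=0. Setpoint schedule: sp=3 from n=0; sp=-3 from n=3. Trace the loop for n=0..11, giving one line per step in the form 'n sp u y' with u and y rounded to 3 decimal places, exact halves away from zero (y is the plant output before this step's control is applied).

0 3 13.500 0.000
1 3 -6.188 3.375
2 3 14.930 0.141
3 -3 -33.589 3.803
4 -3 28.678 -6.496
5 -3 -37.050 3.921
6 -3 30.828 -7.302
7 -3 -40.578 4.056
8 -3 33.387 -8.116
9 -3 -44.222 4.288
10 -3 36.342 -8.911
11 -3 -48.037 4.630

(exact arithmetic carried between steps; '≈' marks a value shown rounded to 6 d.p. or computed from one; I and e_prev carry over from the previous line; the table rounds u and y to 3 d.p., halves away from zero)
n=0: y=0, sp=3, e=sp−y=3; I=3, D=e−e_prev=3; u=2·3+1/2·3+2·3=13.5; next y=1/2·0+1/4·13.5=3.375
n=1: y=3.375, sp=3, e=sp−y=-0.375; I=2.625, D=e−e_prev=-3.375; u=2·(-0.375)+1/2·2.625+2·(-3.375)=-6.1875; next y=1/2·3.375+1/4·(-6.1875)=0.140625
n=2: y=0.140625, sp=3, e=sp−y=2.859375; I=5.484375, D=e−e_prev=3.234375; u=2·2.859375+1/2·5.484375+2·3.234375≈14.929688; next y=1/2·0.140625+1/4·14.929688≈3.802734
n=3: y≈3.802734, sp=-3, e=sp−y≈-6.802734; I≈-1.318359, D=e−e_prev≈-9.662109; u=2·(-6.802734)+1/2·(-1.318359)+2·(-9.662109)≈-33.588867; next y=1/2·3.802734+1/4·(-33.588867)≈-6.495850
n=4: y≈-6.495850, sp=-3, e=sp−y≈3.495850; I≈2.177490, D=e−e_prev≈10.298584; u=2·3.495850+1/2·2.177490+2·10.298584≈28.677612; next y=1/2·(-6.495850)+1/4·28.677612≈3.921478
n=5: y≈3.921478, sp=-3, e=sp−y≈-6.921478; I≈-4.743988, D=e−e_prev≈-10.417328; u=2·(-6.921478)+1/2·(-4.743988)+2·(-10.417328)≈-37.049606; next y=1/2·3.921478+1/4·(-37.049606)≈-7.301662
n=6: y≈-7.301662, sp=-3, e=sp−y≈4.301662; I≈-0.442326, D=e−e_prev≈11.223141; u=2·4.301662+1/2·(-0.442326)+2·11.223141≈30.828444; next y=1/2·(-7.301662)+1/4·30.828444≈4.056280
n=7: y≈4.056280, sp=-3, e=sp−y≈-7.056280; I≈-7.498605, D=e−e_prev≈-11.357942; u=2·(-7.056280)+1/2·(-7.498605)+2·(-11.357942)≈-40.577746; next y=1/2·4.056280+1/4·(-40.577746)≈-8.116297
n=8: y≈-8.116297, sp=-3, e=sp−y≈5.116297; I≈-2.382309, D=e−e_prev≈12.172576; u=2·5.116297+1/2·(-2.382309)+2·12.172576≈33.386592; next y=1/2·(-8.116297)+1/4·33.386592≈4.288500
n=9: y≈4.288500, sp=-3, e=sp−y≈-7.288500; I≈-9.670808, D=e−e_prev≈-12.404796; u=2·(-7.288500)+1/2·(-9.670808)+2·(-12.404796)≈-44.221996; next y=1/2·4.288500+1/4·(-44.221996)≈-8.911249
n=10: y≈-8.911249, sp=-3, e=sp−y≈5.911249; I≈-3.759559, D=e−e_prev≈13.199749; u=2·5.911249+1/2·(-3.759559)+2·13.199749≈36.342216; next y=1/2·(-8.911249)+1/4·36.342216≈4.629930
n=11: y≈4.629930, sp=-3, e=sp−y≈-7.629930; I≈-11.389489, D=e−e_prev≈-13.541179; u=2·(-7.629930)+1/2·(-11.389489)+2·(-13.541179)≈-48.036961; next y=1/2·4.629930+1/4·(-48.036961)≈-9.694275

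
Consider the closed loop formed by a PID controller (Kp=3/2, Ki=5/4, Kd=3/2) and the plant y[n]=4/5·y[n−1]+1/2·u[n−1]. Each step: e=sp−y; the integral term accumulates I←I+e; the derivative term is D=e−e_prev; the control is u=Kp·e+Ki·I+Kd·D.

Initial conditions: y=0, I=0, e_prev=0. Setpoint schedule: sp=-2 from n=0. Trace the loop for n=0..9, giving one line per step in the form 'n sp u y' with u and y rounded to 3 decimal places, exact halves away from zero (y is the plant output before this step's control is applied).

0 -2 -8.500 0.000
1 -2 10.063 -4.250
2 -2 -18.495 1.631
3 -2 26.477 -7.943
4 -2 -43.470 6.884
5 -2 65.890 -16.228
6 -2 -104.803 19.963
7 -2 161.704 -36.431
8 -2 -254.436 51.707
9 -2 395.266 -85.852

(exact arithmetic carried between steps; '≈' marks a value shown rounded to 6 d.p. or computed from one; I and e_prev carry over from the previous line; the table rounds u and y to 3 d.p., halves away from zero)
n=0: y=0, sp=-2, e=sp−y=-2; I=-2, D=e−e_prev=-2; u=3/2·(-2)+5/4·(-2)+3/2·(-2)=-8.5; next y=4/5·0+1/2·(-8.5)=-4.25
n=1: y=-4.25, sp=-2, e=sp−y=2.25; I=0.25, D=e−e_prev=4.25; u=3/2·2.25+5/4·0.25+3/2·4.25=10.0625; next y=4/5·(-4.25)+1/2·10.0625=1.63125
n=2: y=1.63125, sp=-2, e=sp−y=-3.63125; I=-3.38125, D=e−e_prev=-5.88125; u=3/2·(-3.63125)+5/4·(-3.38125)+3/2·(-5.88125)≈-18.495313; next y=4/5·1.63125+1/2·(-18.495313)≈-7.942656
n=3: y≈-7.942656, sp=-2, e=sp−y≈5.942656; I≈2.561406, D=e−e_prev≈9.573906; u=3/2·5.942656+5/4·2.561406+3/2·9.573906≈26.476602; next y=4/5·(-7.942656)+1/2·26.476602≈6.884176
n=4: y≈6.884176, sp=-2, e=sp−y≈-8.884176; I≈-6.322770, D=e−e_prev≈-14.826832; u=3/2·(-8.884176)+5/4·(-6.322770)+3/2·(-14.826832)≈-43.469974; next y=4/5·6.884176+1/2·(-43.469974)≈-16.227646
n=5: y≈-16.227646, sp=-2, e=sp−y≈14.227646; I≈7.904877, D=e−e_prev≈23.111822; u=3/2·14.227646+5/4·7.904877+3/2·23.111822≈65.890298; next y=4/5·(-16.227646)+1/2·65.890298≈19.963032
n=6: y≈19.963032, sp=-2, e=sp−y≈-21.963032; I≈-14.058155, D=e−e_prev≈-36.190678; u=3/2·(-21.963032)+5/4·(-14.058155)+3/2·(-36.190678)≈-104.803260; next y=4/5·19.963032+1/2·(-104.803260)≈-36.431204
n=7: y≈-36.431204, sp=-2, e=sp−y≈34.431204; I≈20.373049, D=e−e_prev≈56.394236; u=3/2·34.431204+5/4·20.373049+3/2·56.394236≈161.704472; next y=4/5·(-36.431204)+1/2·161.704472≈51.707273
n=8: y≈51.707273, sp=-2, e=sp−y≈-53.707273; I≈-33.334224, D=e−e_prev≈-88.138477; u=3/2·(-53.707273)+5/4·(-33.334224)+3/2·(-88.138477)≈-254.436404; next y=4/5·51.707273+1/2·(-254.436404)≈-85.852384
n=9: y≈-85.852384, sp=-2, e=sp−y≈83.852384; I≈50.518160, D=e−e_prev≈137.559656; u=3/2·83.852384+5/4·50.518160+3/2·137.559656≈395.265760; next y=4/5·(-85.852384)+1/2·395.265760≈128.950973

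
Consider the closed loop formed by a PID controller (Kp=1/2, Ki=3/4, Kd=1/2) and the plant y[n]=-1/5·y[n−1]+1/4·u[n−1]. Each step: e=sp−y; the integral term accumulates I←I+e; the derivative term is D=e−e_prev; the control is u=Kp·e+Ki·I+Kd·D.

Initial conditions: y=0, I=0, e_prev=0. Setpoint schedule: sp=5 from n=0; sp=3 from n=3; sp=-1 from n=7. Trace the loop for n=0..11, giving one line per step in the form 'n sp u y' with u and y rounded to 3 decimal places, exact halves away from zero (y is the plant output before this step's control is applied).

(exact arithmetic carried between steps; '≈' marks a value shown rounded to 6 d.p. or computed from one; I and e_prev carry over from the previous line; the table rounds u and y to 3 d.p., halves away from zero)
n=0: y=0, sp=5, e=sp−y=5; I=5, D=e−e_prev=5; u=1/2·5+3/4·5+1/2·5=8.75; next y=-1/5·0+1/4·8.75=2.1875
n=1: y=2.1875, sp=5, e=sp−y=2.8125; I=7.8125, D=e−e_prev=-2.1875; u=1/2·2.8125+3/4·7.8125+1/2·(-2.1875)=6.171875; next y=-1/5·2.1875+1/4·6.171875≈1.105469
n=2: y≈1.105469, sp=5, e=sp−y≈3.894531; I≈11.707031, D=e−e_prev≈1.082031; u=1/2·3.894531+3/4·11.707031+1/2·1.082031≈11.268555; next y=-1/5·1.105469+1/4·11.268555≈2.596045
n=3: y≈2.596045, sp=3, e=sp−y≈0.403955; I≈12.110986, D=e−e_prev≈-3.490576; u=1/2·0.403955+3/4·12.110986+1/2·(-3.490576)≈7.539929; next y=-1/5·2.596045+1/4·7.539929≈1.365773
n=4: y≈1.365773, sp=3, e=sp−y≈1.634227; I≈13.745213, D=e−e_prev≈1.230272; u=1/2·1.634227+3/4·13.745213+1/2·1.230272≈11.741159; next y=-1/5·1.365773+1/4·11.741159≈2.662135
n=5: y≈2.662135, sp=3, e=sp−y≈0.337865; I≈14.083078, D=e−e_prev≈-1.296362; u=1/2·0.337865+3/4·14.083078+1/2·(-1.296362)≈10.083060; next y=-1/5·2.662135+1/4·10.083060≈1.988338
n=6: y≈1.988338, sp=3, e=sp−y≈1.011662; I≈15.094740, D=e−e_prev≈0.673797; u=1/2·1.011662+3/4·15.094740+1/2·0.673797≈12.163784; next y=-1/5·1.988338+1/4·12.163784≈2.643279
n=7: y≈2.643279, sp=-1, e=sp−y≈-3.643279; I≈11.451461, D=e−e_prev≈-4.654941; u=1/2·(-3.643279)+3/4·11.451461+1/2·(-4.654941)≈4.439487; next y=-1/5·2.643279+1/4·4.439487≈0.581216
n=8: y≈0.581216, sp=-1, e=sp−y≈-1.581216; I≈9.870245, D=e−e_prev≈2.062063; u=1/2·(-1.581216)+3/4·9.870245+1/2·2.062063≈7.643107; next y=-1/5·0.581216+1/4·7.643107≈1.794534
n=9: y≈1.794534, sp=-1, e=sp−y≈-2.794534; I≈7.075712, D=e−e_prev≈-1.213318; u=1/2·(-2.794534)+3/4·7.075712+1/2·(-1.213318)≈3.302858; next y=-1/5·1.794534+1/4·3.302858≈0.466808
n=10: y≈0.466808, sp=-1, e=sp−y≈-1.466808; I≈5.608904, D=e−e_prev≈1.327726; u=1/2·(-1.466808)+3/4·5.608904+1/2·1.327726≈4.137137; next y=-1/5·0.466808+1/4·4.137137≈0.940923
n=11: y≈0.940923, sp=-1, e=sp−y≈-1.940923; I≈3.667981, D=e−e_prev≈-0.474115; u=1/2·(-1.940923)+3/4·3.667981+1/2·(-0.474115)≈1.543467; next y=-1/5·0.940923+1/4·1.543467≈0.197682

0 5 8.750 0.000
1 5 6.172 2.188
2 5 11.269 1.105
3 3 7.540 2.596
4 3 11.741 1.366
5 3 10.083 2.662
6 3 12.164 1.988
7 -1 4.439 2.643
8 -1 7.643 0.581
9 -1 3.303 1.795
10 -1 4.137 0.467
11 -1 1.543 0.941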